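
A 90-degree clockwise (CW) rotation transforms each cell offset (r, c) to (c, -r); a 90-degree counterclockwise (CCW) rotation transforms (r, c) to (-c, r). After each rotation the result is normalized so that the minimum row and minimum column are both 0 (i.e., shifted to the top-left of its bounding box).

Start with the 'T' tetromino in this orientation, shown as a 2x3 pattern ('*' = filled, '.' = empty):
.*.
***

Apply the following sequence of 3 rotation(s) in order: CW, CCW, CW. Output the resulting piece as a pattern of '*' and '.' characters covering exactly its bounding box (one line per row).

Answer: *.
**
*.

Derivation:
Start:
.*.
***
After rotation 1 (CW):
*.
**
*.
After rotation 2 (CCW):
.*.
***
After rotation 3 (CW):
*.
**
*.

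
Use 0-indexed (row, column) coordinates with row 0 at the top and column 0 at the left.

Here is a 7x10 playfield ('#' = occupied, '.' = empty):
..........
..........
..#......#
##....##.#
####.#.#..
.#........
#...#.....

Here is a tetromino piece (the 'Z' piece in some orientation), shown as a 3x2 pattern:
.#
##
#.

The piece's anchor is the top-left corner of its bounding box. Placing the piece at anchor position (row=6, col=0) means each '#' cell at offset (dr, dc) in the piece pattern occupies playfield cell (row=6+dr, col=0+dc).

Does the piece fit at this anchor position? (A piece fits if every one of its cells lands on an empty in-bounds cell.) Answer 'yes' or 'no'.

Answer: no

Derivation:
Check each piece cell at anchor (6, 0):
  offset (0,1) -> (6,1): empty -> OK
  offset (1,0) -> (7,0): out of bounds -> FAIL
  offset (1,1) -> (7,1): out of bounds -> FAIL
  offset (2,0) -> (8,0): out of bounds -> FAIL
All cells valid: no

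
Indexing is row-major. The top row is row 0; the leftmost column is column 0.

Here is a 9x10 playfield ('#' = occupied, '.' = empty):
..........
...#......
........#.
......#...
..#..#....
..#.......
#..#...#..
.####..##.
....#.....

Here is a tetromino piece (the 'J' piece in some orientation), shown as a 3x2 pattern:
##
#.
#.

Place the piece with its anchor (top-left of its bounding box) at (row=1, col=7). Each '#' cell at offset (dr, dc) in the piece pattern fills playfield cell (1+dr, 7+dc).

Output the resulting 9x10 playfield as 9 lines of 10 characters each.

Answer: ..........
...#...##.
.......##.
......##..
..#..#....
..#.......
#..#...#..
.####..##.
....#.....

Derivation:
Fill (1+0,7+0) = (1,7)
Fill (1+0,7+1) = (1,8)
Fill (1+1,7+0) = (2,7)
Fill (1+2,7+0) = (3,7)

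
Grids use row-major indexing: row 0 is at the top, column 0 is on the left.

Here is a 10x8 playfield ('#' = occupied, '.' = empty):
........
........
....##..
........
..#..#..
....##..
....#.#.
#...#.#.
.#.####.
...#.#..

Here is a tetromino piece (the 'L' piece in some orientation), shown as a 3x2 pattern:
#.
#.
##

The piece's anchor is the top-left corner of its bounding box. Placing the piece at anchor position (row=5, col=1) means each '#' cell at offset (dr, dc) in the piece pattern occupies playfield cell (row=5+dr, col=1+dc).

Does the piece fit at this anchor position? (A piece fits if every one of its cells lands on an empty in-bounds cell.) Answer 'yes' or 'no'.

Check each piece cell at anchor (5, 1):
  offset (0,0) -> (5,1): empty -> OK
  offset (1,0) -> (6,1): empty -> OK
  offset (2,0) -> (7,1): empty -> OK
  offset (2,1) -> (7,2): empty -> OK
All cells valid: yes

Answer: yes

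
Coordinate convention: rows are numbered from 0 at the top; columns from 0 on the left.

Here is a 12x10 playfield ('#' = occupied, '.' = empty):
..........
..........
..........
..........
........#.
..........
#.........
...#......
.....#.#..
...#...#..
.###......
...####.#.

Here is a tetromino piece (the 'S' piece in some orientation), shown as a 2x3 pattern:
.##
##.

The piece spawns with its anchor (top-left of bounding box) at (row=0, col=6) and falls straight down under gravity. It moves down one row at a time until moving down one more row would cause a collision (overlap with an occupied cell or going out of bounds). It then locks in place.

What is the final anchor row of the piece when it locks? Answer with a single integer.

Spawn at (row=0, col=6). Try each row:
  row 0: fits
  row 1: fits
  row 2: fits
  row 3: fits
  row 4: blocked -> lock at row 3

Answer: 3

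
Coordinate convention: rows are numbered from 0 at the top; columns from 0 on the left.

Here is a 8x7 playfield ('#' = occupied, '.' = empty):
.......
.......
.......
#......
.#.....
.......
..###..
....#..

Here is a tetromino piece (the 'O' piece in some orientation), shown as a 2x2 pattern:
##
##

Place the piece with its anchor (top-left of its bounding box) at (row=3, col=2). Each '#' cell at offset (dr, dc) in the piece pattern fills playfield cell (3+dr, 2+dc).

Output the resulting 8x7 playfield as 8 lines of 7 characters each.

Answer: .......
.......
.......
#.##...
.###...
.......
..###..
....#..

Derivation:
Fill (3+0,2+0) = (3,2)
Fill (3+0,2+1) = (3,3)
Fill (3+1,2+0) = (4,2)
Fill (3+1,2+1) = (4,3)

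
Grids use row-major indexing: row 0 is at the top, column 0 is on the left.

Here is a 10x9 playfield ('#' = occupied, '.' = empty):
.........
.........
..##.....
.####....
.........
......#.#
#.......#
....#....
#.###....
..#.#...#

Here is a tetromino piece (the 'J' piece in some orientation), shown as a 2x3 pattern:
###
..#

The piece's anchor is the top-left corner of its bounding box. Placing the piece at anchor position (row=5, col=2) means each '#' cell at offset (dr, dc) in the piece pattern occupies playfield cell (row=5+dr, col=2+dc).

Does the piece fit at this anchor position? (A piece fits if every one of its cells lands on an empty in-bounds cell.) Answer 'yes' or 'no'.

Answer: yes

Derivation:
Check each piece cell at anchor (5, 2):
  offset (0,0) -> (5,2): empty -> OK
  offset (0,1) -> (5,3): empty -> OK
  offset (0,2) -> (5,4): empty -> OK
  offset (1,2) -> (6,4): empty -> OK
All cells valid: yes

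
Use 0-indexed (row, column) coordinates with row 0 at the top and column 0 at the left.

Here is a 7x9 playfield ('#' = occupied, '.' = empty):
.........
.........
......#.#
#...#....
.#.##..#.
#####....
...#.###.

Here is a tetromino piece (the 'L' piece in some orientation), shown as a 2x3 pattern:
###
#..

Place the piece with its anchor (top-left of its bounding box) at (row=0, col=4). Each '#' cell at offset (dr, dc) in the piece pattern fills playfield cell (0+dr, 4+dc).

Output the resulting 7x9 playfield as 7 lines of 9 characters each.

Fill (0+0,4+0) = (0,4)
Fill (0+0,4+1) = (0,5)
Fill (0+0,4+2) = (0,6)
Fill (0+1,4+0) = (1,4)

Answer: ....###..
....#....
......#.#
#...#....
.#.##..#.
#####....
...#.###.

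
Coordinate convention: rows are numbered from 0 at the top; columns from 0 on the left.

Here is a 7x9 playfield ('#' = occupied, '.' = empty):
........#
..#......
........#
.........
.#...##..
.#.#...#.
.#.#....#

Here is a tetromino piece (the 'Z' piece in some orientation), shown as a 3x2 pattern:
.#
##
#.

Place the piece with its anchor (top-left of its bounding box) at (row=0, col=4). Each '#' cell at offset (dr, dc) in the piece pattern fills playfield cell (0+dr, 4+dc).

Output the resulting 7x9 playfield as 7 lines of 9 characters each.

Answer: .....#..#
..#.##...
....#...#
.........
.#...##..
.#.#...#.
.#.#....#

Derivation:
Fill (0+0,4+1) = (0,5)
Fill (0+1,4+0) = (1,4)
Fill (0+1,4+1) = (1,5)
Fill (0+2,4+0) = (2,4)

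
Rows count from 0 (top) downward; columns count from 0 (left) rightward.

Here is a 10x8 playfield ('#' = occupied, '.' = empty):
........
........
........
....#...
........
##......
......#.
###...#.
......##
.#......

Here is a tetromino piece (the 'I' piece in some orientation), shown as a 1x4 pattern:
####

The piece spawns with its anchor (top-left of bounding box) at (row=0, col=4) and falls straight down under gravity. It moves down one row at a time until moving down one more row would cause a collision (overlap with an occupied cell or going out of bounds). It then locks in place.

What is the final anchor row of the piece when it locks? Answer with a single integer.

Answer: 2

Derivation:
Spawn at (row=0, col=4). Try each row:
  row 0: fits
  row 1: fits
  row 2: fits
  row 3: blocked -> lock at row 2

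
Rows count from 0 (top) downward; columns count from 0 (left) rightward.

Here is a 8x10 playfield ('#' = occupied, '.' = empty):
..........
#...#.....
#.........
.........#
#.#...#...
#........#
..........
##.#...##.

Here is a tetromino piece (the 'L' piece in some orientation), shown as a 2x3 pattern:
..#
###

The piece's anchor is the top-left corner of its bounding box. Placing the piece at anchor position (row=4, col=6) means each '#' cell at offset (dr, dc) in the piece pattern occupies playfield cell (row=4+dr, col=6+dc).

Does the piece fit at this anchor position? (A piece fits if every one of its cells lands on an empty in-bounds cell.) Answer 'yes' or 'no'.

Check each piece cell at anchor (4, 6):
  offset (0,2) -> (4,8): empty -> OK
  offset (1,0) -> (5,6): empty -> OK
  offset (1,1) -> (5,7): empty -> OK
  offset (1,2) -> (5,8): empty -> OK
All cells valid: yes

Answer: yes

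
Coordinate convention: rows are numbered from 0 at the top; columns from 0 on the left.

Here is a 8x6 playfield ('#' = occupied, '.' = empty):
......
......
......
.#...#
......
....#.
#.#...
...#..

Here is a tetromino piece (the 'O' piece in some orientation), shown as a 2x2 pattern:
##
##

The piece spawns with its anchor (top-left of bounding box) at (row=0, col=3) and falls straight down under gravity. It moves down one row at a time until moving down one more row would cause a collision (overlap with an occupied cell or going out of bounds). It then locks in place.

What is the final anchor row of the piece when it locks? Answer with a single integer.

Spawn at (row=0, col=3). Try each row:
  row 0: fits
  row 1: fits
  row 2: fits
  row 3: fits
  row 4: blocked -> lock at row 3

Answer: 3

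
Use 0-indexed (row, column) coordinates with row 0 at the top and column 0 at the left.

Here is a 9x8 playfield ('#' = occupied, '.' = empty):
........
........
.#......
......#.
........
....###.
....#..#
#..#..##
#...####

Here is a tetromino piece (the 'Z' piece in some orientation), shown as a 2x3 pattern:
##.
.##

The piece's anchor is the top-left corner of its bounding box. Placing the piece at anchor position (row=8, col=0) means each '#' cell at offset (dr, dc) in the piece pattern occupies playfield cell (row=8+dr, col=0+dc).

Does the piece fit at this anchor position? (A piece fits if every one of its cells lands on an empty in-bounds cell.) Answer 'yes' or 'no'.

Answer: no

Derivation:
Check each piece cell at anchor (8, 0):
  offset (0,0) -> (8,0): occupied ('#') -> FAIL
  offset (0,1) -> (8,1): empty -> OK
  offset (1,1) -> (9,1): out of bounds -> FAIL
  offset (1,2) -> (9,2): out of bounds -> FAIL
All cells valid: no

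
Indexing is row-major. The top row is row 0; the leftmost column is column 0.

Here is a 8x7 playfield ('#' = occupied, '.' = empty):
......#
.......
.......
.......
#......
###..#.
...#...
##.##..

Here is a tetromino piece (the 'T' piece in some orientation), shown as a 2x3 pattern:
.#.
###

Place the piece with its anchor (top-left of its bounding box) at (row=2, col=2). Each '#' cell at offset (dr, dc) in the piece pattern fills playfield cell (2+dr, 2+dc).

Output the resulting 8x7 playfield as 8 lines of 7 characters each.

Answer: ......#
.......
...#...
..###..
#......
###..#.
...#...
##.##..

Derivation:
Fill (2+0,2+1) = (2,3)
Fill (2+1,2+0) = (3,2)
Fill (2+1,2+1) = (3,3)
Fill (2+1,2+2) = (3,4)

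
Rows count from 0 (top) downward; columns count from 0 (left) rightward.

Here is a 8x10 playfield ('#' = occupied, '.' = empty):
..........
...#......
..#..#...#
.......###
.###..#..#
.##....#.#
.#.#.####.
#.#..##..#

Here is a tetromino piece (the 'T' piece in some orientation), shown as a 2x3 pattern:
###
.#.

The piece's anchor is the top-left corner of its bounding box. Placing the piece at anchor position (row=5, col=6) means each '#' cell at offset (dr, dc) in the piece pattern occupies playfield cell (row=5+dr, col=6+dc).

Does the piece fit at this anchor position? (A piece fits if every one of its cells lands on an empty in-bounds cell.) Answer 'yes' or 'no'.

Check each piece cell at anchor (5, 6):
  offset (0,0) -> (5,6): empty -> OK
  offset (0,1) -> (5,7): occupied ('#') -> FAIL
  offset (0,2) -> (5,8): empty -> OK
  offset (1,1) -> (6,7): occupied ('#') -> FAIL
All cells valid: no

Answer: no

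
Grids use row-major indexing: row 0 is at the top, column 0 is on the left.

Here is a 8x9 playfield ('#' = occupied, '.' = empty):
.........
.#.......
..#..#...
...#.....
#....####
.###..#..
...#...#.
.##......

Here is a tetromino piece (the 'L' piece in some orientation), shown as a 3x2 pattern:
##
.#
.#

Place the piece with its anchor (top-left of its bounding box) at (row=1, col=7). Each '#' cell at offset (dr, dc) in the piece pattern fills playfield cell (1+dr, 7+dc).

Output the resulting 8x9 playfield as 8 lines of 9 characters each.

Fill (1+0,7+0) = (1,7)
Fill (1+0,7+1) = (1,8)
Fill (1+1,7+1) = (2,8)
Fill (1+2,7+1) = (3,8)

Answer: .........
.#.....##
..#..#..#
...#....#
#....####
.###..#..
...#...#.
.##......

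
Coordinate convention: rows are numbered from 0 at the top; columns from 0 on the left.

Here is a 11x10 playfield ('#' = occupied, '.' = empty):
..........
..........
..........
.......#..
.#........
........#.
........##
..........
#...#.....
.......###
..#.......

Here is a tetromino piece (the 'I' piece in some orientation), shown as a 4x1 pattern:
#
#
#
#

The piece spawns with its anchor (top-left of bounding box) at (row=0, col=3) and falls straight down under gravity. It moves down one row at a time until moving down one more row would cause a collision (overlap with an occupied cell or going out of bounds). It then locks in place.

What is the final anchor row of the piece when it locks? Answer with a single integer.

Answer: 7

Derivation:
Spawn at (row=0, col=3). Try each row:
  row 0: fits
  row 1: fits
  row 2: fits
  row 3: fits
  row 4: fits
  row 5: fits
  row 6: fits
  row 7: fits
  row 8: blocked -> lock at row 7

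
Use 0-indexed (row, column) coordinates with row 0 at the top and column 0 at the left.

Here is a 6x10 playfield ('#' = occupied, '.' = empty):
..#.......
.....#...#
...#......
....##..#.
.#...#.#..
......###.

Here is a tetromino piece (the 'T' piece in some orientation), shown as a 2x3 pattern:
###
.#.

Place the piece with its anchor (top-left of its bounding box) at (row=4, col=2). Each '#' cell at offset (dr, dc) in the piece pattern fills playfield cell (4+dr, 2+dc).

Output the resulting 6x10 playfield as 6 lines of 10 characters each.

Fill (4+0,2+0) = (4,2)
Fill (4+0,2+1) = (4,3)
Fill (4+0,2+2) = (4,4)
Fill (4+1,2+1) = (5,3)

Answer: ..#.......
.....#...#
...#......
....##..#.
.#####.#..
...#..###.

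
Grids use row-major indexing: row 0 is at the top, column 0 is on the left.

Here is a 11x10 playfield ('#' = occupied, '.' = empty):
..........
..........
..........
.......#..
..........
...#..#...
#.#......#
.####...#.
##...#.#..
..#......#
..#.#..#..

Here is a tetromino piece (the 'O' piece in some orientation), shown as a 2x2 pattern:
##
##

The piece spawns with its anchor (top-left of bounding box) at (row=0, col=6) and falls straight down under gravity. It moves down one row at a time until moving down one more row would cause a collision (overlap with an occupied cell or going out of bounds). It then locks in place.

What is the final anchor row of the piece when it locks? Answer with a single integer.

Answer: 1

Derivation:
Spawn at (row=0, col=6). Try each row:
  row 0: fits
  row 1: fits
  row 2: blocked -> lock at row 1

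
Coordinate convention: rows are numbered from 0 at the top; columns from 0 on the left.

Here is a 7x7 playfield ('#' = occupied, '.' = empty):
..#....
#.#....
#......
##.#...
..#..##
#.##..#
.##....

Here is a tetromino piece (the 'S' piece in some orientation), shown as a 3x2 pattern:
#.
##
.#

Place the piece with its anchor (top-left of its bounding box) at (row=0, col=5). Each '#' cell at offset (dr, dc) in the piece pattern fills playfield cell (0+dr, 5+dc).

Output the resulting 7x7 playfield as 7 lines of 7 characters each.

Answer: ..#..#.
#.#..##
#.....#
##.#...
..#..##
#.##..#
.##....

Derivation:
Fill (0+0,5+0) = (0,5)
Fill (0+1,5+0) = (1,5)
Fill (0+1,5+1) = (1,6)
Fill (0+2,5+1) = (2,6)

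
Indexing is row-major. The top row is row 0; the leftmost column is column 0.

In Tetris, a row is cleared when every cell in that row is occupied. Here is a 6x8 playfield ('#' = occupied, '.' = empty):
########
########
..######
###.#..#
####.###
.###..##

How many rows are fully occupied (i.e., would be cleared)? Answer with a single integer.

Answer: 2

Derivation:
Check each row:
  row 0: 0 empty cells -> FULL (clear)
  row 1: 0 empty cells -> FULL (clear)
  row 2: 2 empty cells -> not full
  row 3: 3 empty cells -> not full
  row 4: 1 empty cell -> not full
  row 5: 3 empty cells -> not full
Total rows cleared: 2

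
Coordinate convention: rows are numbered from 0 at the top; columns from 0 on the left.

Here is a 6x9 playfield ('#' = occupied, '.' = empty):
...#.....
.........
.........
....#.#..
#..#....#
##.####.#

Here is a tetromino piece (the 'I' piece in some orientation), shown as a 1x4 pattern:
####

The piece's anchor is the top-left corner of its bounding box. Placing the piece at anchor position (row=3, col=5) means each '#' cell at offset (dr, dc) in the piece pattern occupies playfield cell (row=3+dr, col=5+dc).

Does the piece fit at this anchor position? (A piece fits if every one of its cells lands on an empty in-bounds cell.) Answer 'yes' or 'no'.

Answer: no

Derivation:
Check each piece cell at anchor (3, 5):
  offset (0,0) -> (3,5): empty -> OK
  offset (0,1) -> (3,6): occupied ('#') -> FAIL
  offset (0,2) -> (3,7): empty -> OK
  offset (0,3) -> (3,8): empty -> OK
All cells valid: no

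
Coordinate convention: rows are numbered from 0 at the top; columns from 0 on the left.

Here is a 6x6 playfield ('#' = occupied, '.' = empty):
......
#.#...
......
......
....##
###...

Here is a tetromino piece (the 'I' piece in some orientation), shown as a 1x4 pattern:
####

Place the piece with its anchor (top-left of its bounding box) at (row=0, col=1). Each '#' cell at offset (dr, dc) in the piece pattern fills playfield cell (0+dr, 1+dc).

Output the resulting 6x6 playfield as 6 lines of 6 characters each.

Answer: .####.
#.#...
......
......
....##
###...

Derivation:
Fill (0+0,1+0) = (0,1)
Fill (0+0,1+1) = (0,2)
Fill (0+0,1+2) = (0,3)
Fill (0+0,1+3) = (0,4)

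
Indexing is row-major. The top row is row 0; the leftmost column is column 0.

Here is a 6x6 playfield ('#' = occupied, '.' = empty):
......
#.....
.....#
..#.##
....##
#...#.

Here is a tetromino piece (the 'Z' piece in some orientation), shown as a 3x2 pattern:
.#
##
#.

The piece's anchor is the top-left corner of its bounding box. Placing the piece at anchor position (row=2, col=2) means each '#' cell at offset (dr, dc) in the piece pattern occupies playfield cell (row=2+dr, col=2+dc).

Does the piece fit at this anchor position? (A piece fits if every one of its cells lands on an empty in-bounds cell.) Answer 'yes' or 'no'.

Answer: no

Derivation:
Check each piece cell at anchor (2, 2):
  offset (0,1) -> (2,3): empty -> OK
  offset (1,0) -> (3,2): occupied ('#') -> FAIL
  offset (1,1) -> (3,3): empty -> OK
  offset (2,0) -> (4,2): empty -> OK
All cells valid: no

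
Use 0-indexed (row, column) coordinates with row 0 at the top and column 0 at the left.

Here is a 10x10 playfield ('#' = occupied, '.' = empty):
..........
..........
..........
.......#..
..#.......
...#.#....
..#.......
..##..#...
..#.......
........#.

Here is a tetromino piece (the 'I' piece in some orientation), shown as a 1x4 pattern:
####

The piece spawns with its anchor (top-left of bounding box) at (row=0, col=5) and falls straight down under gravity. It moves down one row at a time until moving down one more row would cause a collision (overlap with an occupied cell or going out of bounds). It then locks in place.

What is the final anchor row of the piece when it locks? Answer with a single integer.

Spawn at (row=0, col=5). Try each row:
  row 0: fits
  row 1: fits
  row 2: fits
  row 3: blocked -> lock at row 2

Answer: 2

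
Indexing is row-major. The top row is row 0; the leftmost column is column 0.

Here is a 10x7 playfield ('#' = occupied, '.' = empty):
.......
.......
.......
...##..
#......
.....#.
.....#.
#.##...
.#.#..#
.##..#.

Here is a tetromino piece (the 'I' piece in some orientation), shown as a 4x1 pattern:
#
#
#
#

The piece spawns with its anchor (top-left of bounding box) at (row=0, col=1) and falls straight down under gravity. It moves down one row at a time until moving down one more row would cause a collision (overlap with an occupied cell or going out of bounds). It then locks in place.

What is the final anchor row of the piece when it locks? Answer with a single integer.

Answer: 4

Derivation:
Spawn at (row=0, col=1). Try each row:
  row 0: fits
  row 1: fits
  row 2: fits
  row 3: fits
  row 4: fits
  row 5: blocked -> lock at row 4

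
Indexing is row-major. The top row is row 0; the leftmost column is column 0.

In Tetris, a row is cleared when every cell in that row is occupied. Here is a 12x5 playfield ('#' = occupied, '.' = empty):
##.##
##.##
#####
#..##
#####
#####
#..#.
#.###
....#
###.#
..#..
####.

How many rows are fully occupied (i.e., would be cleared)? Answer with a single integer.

Answer: 3

Derivation:
Check each row:
  row 0: 1 empty cell -> not full
  row 1: 1 empty cell -> not full
  row 2: 0 empty cells -> FULL (clear)
  row 3: 2 empty cells -> not full
  row 4: 0 empty cells -> FULL (clear)
  row 5: 0 empty cells -> FULL (clear)
  row 6: 3 empty cells -> not full
  row 7: 1 empty cell -> not full
  row 8: 4 empty cells -> not full
  row 9: 1 empty cell -> not full
  row 10: 4 empty cells -> not full
  row 11: 1 empty cell -> not full
Total rows cleared: 3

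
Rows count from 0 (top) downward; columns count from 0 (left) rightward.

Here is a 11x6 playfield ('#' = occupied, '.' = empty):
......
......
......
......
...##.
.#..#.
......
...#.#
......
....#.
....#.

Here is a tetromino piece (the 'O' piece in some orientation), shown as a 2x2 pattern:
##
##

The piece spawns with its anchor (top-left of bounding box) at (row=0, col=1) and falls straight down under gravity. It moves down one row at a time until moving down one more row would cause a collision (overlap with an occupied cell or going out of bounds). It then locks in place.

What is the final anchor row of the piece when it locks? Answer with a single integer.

Answer: 3

Derivation:
Spawn at (row=0, col=1). Try each row:
  row 0: fits
  row 1: fits
  row 2: fits
  row 3: fits
  row 4: blocked -> lock at row 3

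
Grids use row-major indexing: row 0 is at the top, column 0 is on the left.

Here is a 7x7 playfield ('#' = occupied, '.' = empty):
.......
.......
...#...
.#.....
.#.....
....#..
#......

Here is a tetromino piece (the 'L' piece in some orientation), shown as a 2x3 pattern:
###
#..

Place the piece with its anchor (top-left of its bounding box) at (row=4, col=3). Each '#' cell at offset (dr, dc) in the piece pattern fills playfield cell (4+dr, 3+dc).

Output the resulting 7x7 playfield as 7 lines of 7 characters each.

Fill (4+0,3+0) = (4,3)
Fill (4+0,3+1) = (4,4)
Fill (4+0,3+2) = (4,5)
Fill (4+1,3+0) = (5,3)

Answer: .......
.......
...#...
.#.....
.#.###.
...##..
#......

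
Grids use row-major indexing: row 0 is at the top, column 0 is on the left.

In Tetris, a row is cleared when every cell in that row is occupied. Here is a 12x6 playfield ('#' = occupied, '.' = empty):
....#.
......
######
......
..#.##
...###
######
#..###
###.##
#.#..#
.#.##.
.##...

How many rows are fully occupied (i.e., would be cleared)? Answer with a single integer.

Check each row:
  row 0: 5 empty cells -> not full
  row 1: 6 empty cells -> not full
  row 2: 0 empty cells -> FULL (clear)
  row 3: 6 empty cells -> not full
  row 4: 3 empty cells -> not full
  row 5: 3 empty cells -> not full
  row 6: 0 empty cells -> FULL (clear)
  row 7: 2 empty cells -> not full
  row 8: 1 empty cell -> not full
  row 9: 3 empty cells -> not full
  row 10: 3 empty cells -> not full
  row 11: 4 empty cells -> not full
Total rows cleared: 2

Answer: 2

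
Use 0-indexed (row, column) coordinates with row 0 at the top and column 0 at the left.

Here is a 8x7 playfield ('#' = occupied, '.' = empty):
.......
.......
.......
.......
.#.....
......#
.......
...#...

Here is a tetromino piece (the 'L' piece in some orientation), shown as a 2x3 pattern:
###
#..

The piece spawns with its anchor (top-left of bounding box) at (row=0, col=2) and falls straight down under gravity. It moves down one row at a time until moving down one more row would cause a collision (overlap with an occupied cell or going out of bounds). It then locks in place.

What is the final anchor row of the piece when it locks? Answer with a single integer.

Spawn at (row=0, col=2). Try each row:
  row 0: fits
  row 1: fits
  row 2: fits
  row 3: fits
  row 4: fits
  row 5: fits
  row 6: fits
  row 7: blocked -> lock at row 6

Answer: 6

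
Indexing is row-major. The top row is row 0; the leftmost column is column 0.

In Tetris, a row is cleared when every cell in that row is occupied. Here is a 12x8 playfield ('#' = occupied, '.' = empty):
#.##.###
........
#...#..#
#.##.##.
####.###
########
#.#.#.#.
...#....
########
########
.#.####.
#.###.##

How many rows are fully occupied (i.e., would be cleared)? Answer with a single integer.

Check each row:
  row 0: 2 empty cells -> not full
  row 1: 8 empty cells -> not full
  row 2: 5 empty cells -> not full
  row 3: 3 empty cells -> not full
  row 4: 1 empty cell -> not full
  row 5: 0 empty cells -> FULL (clear)
  row 6: 4 empty cells -> not full
  row 7: 7 empty cells -> not full
  row 8: 0 empty cells -> FULL (clear)
  row 9: 0 empty cells -> FULL (clear)
  row 10: 3 empty cells -> not full
  row 11: 2 empty cells -> not full
Total rows cleared: 3

Answer: 3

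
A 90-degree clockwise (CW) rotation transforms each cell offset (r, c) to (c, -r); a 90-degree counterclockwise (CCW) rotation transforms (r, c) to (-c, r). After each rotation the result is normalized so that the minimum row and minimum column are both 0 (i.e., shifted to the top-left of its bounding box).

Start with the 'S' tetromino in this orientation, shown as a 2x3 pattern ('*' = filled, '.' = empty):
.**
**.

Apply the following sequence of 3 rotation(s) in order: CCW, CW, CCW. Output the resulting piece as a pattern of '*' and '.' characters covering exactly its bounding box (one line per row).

Start:
.**
**.
After rotation 1 (CCW):
*.
**
.*
After rotation 2 (CW):
.**
**.
After rotation 3 (CCW):
*.
**
.*

Answer: *.
**
.*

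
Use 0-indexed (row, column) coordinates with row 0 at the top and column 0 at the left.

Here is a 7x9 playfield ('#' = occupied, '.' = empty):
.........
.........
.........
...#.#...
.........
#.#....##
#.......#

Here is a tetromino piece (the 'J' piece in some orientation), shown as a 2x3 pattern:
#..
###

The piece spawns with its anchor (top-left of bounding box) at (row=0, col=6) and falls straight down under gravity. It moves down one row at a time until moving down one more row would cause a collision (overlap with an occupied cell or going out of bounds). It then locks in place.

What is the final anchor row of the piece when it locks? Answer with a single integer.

Spawn at (row=0, col=6). Try each row:
  row 0: fits
  row 1: fits
  row 2: fits
  row 3: fits
  row 4: blocked -> lock at row 3

Answer: 3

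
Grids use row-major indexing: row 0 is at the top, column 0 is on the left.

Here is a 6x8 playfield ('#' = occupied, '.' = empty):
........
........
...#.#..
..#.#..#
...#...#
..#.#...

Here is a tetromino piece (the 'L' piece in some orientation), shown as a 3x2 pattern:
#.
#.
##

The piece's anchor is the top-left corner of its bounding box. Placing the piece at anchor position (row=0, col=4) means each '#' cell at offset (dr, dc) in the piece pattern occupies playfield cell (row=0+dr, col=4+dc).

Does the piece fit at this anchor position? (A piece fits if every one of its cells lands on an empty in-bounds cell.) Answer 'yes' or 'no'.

Answer: no

Derivation:
Check each piece cell at anchor (0, 4):
  offset (0,0) -> (0,4): empty -> OK
  offset (1,0) -> (1,4): empty -> OK
  offset (2,0) -> (2,4): empty -> OK
  offset (2,1) -> (2,5): occupied ('#') -> FAIL
All cells valid: no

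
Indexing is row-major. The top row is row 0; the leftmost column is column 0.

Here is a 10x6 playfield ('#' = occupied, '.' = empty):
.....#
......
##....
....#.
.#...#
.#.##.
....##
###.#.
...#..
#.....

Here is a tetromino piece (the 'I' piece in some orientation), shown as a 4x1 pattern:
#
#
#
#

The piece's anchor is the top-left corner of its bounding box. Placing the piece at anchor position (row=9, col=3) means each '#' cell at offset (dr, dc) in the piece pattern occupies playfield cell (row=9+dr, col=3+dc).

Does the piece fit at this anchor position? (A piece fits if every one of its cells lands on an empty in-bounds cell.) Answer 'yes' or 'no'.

Answer: no

Derivation:
Check each piece cell at anchor (9, 3):
  offset (0,0) -> (9,3): empty -> OK
  offset (1,0) -> (10,3): out of bounds -> FAIL
  offset (2,0) -> (11,3): out of bounds -> FAIL
  offset (3,0) -> (12,3): out of bounds -> FAIL
All cells valid: no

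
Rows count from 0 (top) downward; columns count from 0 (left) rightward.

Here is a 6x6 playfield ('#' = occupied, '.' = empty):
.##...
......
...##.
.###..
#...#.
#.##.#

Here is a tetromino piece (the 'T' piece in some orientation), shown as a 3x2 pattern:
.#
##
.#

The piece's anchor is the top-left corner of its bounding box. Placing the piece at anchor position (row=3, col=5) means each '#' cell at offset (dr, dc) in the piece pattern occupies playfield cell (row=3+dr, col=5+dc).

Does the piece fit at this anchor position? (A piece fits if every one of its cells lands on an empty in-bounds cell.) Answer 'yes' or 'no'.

Check each piece cell at anchor (3, 5):
  offset (0,1) -> (3,6): out of bounds -> FAIL
  offset (1,0) -> (4,5): empty -> OK
  offset (1,1) -> (4,6): out of bounds -> FAIL
  offset (2,1) -> (5,6): out of bounds -> FAIL
All cells valid: no

Answer: no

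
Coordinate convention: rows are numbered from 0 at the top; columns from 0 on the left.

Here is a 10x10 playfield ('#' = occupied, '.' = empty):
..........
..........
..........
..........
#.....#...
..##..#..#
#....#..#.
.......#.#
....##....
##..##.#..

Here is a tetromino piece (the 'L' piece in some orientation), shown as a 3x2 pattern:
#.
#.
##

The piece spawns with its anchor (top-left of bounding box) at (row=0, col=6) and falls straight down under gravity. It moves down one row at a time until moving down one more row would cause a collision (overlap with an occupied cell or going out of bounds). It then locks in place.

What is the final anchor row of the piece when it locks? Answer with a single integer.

Answer: 1

Derivation:
Spawn at (row=0, col=6). Try each row:
  row 0: fits
  row 1: fits
  row 2: blocked -> lock at row 1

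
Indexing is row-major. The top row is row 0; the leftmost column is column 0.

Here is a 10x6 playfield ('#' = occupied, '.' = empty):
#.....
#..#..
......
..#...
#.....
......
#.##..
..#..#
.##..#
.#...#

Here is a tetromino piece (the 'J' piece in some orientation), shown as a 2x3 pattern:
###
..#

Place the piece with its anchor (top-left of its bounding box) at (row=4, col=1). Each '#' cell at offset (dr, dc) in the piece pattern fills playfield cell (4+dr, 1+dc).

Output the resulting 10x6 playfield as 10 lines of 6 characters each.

Fill (4+0,1+0) = (4,1)
Fill (4+0,1+1) = (4,2)
Fill (4+0,1+2) = (4,3)
Fill (4+1,1+2) = (5,3)

Answer: #.....
#..#..
......
..#...
####..
...#..
#.##..
..#..#
.##..#
.#...#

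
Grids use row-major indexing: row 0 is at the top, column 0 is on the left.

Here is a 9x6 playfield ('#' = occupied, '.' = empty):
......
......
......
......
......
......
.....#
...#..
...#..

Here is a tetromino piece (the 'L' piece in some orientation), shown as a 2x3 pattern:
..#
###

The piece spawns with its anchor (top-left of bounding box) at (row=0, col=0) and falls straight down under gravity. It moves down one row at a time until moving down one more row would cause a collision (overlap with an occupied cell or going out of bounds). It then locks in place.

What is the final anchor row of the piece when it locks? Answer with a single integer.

Spawn at (row=0, col=0). Try each row:
  row 0: fits
  row 1: fits
  row 2: fits
  row 3: fits
  row 4: fits
  row 5: fits
  row 6: fits
  row 7: fits
  row 8: blocked -> lock at row 7

Answer: 7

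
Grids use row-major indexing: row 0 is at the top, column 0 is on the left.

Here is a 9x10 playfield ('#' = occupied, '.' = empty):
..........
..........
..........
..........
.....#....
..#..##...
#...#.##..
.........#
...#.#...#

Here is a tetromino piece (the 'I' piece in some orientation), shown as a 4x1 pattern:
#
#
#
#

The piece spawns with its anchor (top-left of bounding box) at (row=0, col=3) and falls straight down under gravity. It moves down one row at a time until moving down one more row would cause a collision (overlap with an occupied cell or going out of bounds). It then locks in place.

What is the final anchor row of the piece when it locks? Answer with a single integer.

Spawn at (row=0, col=3). Try each row:
  row 0: fits
  row 1: fits
  row 2: fits
  row 3: fits
  row 4: fits
  row 5: blocked -> lock at row 4

Answer: 4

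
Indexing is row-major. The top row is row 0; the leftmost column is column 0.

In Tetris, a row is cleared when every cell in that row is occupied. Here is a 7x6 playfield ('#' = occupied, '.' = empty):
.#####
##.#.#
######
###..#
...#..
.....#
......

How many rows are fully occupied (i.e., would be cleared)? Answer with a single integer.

Answer: 1

Derivation:
Check each row:
  row 0: 1 empty cell -> not full
  row 1: 2 empty cells -> not full
  row 2: 0 empty cells -> FULL (clear)
  row 3: 2 empty cells -> not full
  row 4: 5 empty cells -> not full
  row 5: 5 empty cells -> not full
  row 6: 6 empty cells -> not full
Total rows cleared: 1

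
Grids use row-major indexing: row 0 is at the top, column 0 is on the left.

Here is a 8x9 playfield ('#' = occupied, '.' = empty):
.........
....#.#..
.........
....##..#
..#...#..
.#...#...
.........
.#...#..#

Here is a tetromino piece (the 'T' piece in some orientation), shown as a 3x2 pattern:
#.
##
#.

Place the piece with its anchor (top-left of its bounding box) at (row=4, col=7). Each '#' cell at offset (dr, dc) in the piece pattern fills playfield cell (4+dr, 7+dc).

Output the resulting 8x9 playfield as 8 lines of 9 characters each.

Fill (4+0,7+0) = (4,7)
Fill (4+1,7+0) = (5,7)
Fill (4+1,7+1) = (5,8)
Fill (4+2,7+0) = (6,7)

Answer: .........
....#.#..
.........
....##..#
..#...##.
.#...#.##
.......#.
.#...#..#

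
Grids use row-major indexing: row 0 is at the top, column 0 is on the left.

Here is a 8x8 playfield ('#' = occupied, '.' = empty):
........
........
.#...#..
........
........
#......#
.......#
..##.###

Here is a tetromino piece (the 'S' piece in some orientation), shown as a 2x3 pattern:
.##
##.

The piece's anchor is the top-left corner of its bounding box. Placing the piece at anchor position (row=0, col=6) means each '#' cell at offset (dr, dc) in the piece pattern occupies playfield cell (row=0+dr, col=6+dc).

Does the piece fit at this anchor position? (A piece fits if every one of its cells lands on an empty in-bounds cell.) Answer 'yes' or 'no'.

Check each piece cell at anchor (0, 6):
  offset (0,1) -> (0,7): empty -> OK
  offset (0,2) -> (0,8): out of bounds -> FAIL
  offset (1,0) -> (1,6): empty -> OK
  offset (1,1) -> (1,7): empty -> OK
All cells valid: no

Answer: no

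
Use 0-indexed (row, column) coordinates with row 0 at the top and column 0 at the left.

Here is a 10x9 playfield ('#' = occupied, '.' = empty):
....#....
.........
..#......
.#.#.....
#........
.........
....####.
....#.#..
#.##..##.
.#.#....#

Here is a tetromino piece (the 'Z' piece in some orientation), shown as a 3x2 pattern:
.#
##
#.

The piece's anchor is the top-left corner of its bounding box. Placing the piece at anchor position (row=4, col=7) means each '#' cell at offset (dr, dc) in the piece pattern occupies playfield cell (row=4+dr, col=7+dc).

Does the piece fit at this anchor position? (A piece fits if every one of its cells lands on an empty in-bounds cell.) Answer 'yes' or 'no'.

Check each piece cell at anchor (4, 7):
  offset (0,1) -> (4,8): empty -> OK
  offset (1,0) -> (5,7): empty -> OK
  offset (1,1) -> (5,8): empty -> OK
  offset (2,0) -> (6,7): occupied ('#') -> FAIL
All cells valid: no

Answer: no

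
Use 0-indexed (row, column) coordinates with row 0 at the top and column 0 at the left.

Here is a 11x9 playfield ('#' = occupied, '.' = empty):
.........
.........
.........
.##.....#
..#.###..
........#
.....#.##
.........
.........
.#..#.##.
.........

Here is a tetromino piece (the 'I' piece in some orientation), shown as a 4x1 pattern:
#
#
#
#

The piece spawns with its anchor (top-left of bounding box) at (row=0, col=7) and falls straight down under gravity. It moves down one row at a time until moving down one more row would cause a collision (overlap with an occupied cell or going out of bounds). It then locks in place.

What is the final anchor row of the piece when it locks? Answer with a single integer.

Spawn at (row=0, col=7). Try each row:
  row 0: fits
  row 1: fits
  row 2: fits
  row 3: blocked -> lock at row 2

Answer: 2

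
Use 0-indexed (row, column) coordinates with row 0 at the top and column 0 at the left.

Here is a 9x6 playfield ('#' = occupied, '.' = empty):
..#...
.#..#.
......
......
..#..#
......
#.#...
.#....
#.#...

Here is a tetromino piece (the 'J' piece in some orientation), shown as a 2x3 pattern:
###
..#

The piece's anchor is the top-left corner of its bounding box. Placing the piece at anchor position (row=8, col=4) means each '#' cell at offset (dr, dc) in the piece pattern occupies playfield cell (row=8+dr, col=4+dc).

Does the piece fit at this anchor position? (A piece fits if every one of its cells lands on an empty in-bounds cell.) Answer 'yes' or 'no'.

Answer: no

Derivation:
Check each piece cell at anchor (8, 4):
  offset (0,0) -> (8,4): empty -> OK
  offset (0,1) -> (8,5): empty -> OK
  offset (0,2) -> (8,6): out of bounds -> FAIL
  offset (1,2) -> (9,6): out of bounds -> FAIL
All cells valid: no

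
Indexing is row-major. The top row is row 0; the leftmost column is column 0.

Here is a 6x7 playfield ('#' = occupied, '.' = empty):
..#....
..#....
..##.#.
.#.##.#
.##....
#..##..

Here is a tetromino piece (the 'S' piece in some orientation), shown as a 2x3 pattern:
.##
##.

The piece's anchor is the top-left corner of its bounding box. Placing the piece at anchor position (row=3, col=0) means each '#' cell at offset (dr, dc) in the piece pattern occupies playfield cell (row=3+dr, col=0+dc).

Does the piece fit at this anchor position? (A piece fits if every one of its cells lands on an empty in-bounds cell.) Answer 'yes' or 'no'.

Check each piece cell at anchor (3, 0):
  offset (0,1) -> (3,1): occupied ('#') -> FAIL
  offset (0,2) -> (3,2): empty -> OK
  offset (1,0) -> (4,0): empty -> OK
  offset (1,1) -> (4,1): occupied ('#') -> FAIL
All cells valid: no

Answer: no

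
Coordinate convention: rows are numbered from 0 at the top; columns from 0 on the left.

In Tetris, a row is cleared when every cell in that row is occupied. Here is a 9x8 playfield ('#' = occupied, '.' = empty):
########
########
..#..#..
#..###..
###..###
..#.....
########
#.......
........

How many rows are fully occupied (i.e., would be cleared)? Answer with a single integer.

Answer: 3

Derivation:
Check each row:
  row 0: 0 empty cells -> FULL (clear)
  row 1: 0 empty cells -> FULL (clear)
  row 2: 6 empty cells -> not full
  row 3: 4 empty cells -> not full
  row 4: 2 empty cells -> not full
  row 5: 7 empty cells -> not full
  row 6: 0 empty cells -> FULL (clear)
  row 7: 7 empty cells -> not full
  row 8: 8 empty cells -> not full
Total rows cleared: 3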